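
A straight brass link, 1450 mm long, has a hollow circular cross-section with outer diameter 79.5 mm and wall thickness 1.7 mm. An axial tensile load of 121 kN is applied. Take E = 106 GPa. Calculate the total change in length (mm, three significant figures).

3.98 mm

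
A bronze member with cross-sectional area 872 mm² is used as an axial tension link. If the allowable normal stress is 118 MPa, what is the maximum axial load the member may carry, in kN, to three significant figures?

103 kN

P_max = σ_allow · A = 118 · 872 = 102900 N = 102.9 kN.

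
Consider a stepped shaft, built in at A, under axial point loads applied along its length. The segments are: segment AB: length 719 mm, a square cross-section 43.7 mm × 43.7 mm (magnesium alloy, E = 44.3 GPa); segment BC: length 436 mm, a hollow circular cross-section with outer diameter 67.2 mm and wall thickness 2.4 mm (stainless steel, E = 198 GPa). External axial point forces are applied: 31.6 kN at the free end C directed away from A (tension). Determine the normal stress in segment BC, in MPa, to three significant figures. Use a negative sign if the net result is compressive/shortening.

Internal axial forces (sectioning from the free end, tension +): N_BC = 31.6 kN, N_AB = 31.6 kN.
A_BC = 488.6 mm².
σ_BC = N_BC/A_BC = 31600/488.6 = 64.68 MPa.

64.7 MPa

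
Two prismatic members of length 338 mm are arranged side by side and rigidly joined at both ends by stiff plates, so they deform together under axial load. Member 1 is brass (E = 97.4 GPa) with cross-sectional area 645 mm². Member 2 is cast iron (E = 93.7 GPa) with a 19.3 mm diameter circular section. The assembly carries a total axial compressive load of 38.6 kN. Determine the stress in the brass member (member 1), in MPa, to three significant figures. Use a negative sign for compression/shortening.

-41.7 MPa

A_2 = 292.6 mm².
Equal strain + equilibrium ⇒ each member carries load in proportion to AE: A₁E₁ = 62820000 N, A₂E₂ = 27410000 N, ΣAE = 90240000 N.
σ₁ = P·E₁/ΣAE = -38600·97400/90240000 = -41.66 MPa.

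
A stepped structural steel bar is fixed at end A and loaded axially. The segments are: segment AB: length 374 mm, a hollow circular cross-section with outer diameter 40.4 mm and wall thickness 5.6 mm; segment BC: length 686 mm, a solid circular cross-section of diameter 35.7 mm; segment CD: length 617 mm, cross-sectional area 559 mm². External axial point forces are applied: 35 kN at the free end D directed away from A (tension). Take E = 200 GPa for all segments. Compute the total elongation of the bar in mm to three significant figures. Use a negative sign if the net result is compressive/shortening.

Internal axial forces (sectioning from the free end, tension +): N_CD = 35 kN, N_BC = 35 kN, N_AB = 35 kN.
A_AB = 612.2 mm².
A_BC = 1001 mm².
δ_AB = 35000·374/(612.2·200000) = 0.1069 mm
δ_BC = 35000·686/(1001·200000) = 0.1199 mm
δ_CD = 35000·617/(559·200000) = 0.1932 mm
δ = Σδ_i = 0.42 mm.

0.420 mm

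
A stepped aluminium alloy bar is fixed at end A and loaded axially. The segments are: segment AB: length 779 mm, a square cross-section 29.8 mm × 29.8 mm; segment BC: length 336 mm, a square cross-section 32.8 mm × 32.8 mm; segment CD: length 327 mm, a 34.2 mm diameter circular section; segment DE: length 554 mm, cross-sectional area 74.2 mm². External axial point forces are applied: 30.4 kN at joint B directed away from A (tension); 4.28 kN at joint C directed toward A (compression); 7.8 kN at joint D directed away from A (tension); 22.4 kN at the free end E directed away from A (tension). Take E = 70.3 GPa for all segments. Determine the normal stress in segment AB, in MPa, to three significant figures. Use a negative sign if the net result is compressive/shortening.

63.4 MPa

Internal axial forces (sectioning from the free end, tension +): N_DE = 22.4 kN, N_CD = 30.2 kN, N_BC = 25.92 kN, N_AB = 56.32 kN.
A_AB = 888 mm².
σ_AB = N_AB/A_AB = 56320/888 = 63.42 MPa.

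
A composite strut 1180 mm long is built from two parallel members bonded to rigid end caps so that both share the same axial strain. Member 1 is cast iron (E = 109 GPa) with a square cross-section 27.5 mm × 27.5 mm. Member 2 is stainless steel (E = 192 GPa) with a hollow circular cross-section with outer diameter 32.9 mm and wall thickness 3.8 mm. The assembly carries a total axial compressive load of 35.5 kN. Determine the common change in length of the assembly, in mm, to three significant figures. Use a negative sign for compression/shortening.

A_1 = 756.2 mm².
A_2 = 347.4 mm².
Equal strain + equilibrium ⇒ each member carries load in proportion to AE: A₁E₁ = 82430000 N, A₂E₂ = 66700000 N, ΣAE = 149100000 N.
δ = PL/ΣAE = -35500·1180/149100000 = -0.2809 mm.

-0.281 mm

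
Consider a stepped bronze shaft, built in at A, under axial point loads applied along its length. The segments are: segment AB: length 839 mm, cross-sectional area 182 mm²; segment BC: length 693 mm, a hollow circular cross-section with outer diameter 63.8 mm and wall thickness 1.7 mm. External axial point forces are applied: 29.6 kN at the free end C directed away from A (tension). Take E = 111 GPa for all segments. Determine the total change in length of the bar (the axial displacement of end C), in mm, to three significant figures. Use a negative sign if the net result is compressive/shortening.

1.79 mm

Internal axial forces (sectioning from the free end, tension +): N_BC = 29.6 kN, N_AB = 29.6 kN.
A_BC = 331.7 mm².
δ_AB = 29600·839/(182·111000) = 1.229 mm
δ_BC = 29600·693/(331.7·111000) = 0.5572 mm
δ = Σδ_i = 1.787 mm.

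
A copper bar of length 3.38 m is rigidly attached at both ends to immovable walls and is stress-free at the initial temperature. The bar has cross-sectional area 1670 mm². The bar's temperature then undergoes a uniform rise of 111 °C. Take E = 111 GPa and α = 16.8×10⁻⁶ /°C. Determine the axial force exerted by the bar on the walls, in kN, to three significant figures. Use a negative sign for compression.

Free thermal expansion αLΔT = 16.8e-6 · 3380 · 111 = 6.303 mm.
The walls impose strain ε = −(6.303)/3380 = -1.8648e-03; σ = Eε = 111000 · -1.8648e-03 = -207 MPa.
Wall reaction R = σ·A = -207·1670 = -345700 N = -345.7 kN.

-346 kN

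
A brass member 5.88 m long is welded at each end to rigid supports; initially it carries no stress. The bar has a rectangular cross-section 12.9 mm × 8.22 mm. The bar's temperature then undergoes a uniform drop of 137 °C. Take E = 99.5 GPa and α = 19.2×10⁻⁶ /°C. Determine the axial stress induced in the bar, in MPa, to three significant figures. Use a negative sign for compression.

262 MPa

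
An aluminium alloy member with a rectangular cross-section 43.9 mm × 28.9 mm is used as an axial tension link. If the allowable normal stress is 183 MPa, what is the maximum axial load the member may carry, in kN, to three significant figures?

232 kN

A = 1269 mm².
P_max = σ_allow · A = 183 · 1269 = 232200 N = 232.2 kN.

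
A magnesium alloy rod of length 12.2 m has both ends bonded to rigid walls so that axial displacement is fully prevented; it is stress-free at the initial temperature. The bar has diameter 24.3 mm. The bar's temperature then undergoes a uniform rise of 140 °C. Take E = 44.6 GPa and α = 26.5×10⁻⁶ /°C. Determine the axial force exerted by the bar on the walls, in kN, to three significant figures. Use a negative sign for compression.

Free thermal expansion αLΔT = 26.5e-6 · 12200 · 140 = 45.26 mm.
The walls impose strain ε = −(45.26)/12200 = -3.7100e-03; σ = Eε = 44600 · -3.7100e-03 = -165.5 MPa.
Wall reaction R = σ·A = -165.5·463.8 = -76740 N = -76.74 kN.

-76.7 kN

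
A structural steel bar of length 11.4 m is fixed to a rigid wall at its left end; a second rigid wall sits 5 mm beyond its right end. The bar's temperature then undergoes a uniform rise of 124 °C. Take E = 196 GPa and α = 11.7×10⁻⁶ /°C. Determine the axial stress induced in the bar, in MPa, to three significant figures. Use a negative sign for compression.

Free thermal expansion αLΔT = 11.7e-6 · 11400 · 124 = 16.54 mm.
The walls engage after the gap closes; constrained expansion = 16.54 − 5 = 11.54 mm.
The walls impose strain ε = −(11.54)/11400 = -1.0122e-03; σ = Eε = 196000 · -1.0122e-03 = -198.4 MPa.

-198 MPa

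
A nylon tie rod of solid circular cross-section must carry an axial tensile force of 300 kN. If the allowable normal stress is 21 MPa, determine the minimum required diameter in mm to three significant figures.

135 mm

Required area A ≥ P/σ_allow = 300000/21 = 14290 mm².
For a solid circular section, d ≥ √(4A/π) = 134.9 mm.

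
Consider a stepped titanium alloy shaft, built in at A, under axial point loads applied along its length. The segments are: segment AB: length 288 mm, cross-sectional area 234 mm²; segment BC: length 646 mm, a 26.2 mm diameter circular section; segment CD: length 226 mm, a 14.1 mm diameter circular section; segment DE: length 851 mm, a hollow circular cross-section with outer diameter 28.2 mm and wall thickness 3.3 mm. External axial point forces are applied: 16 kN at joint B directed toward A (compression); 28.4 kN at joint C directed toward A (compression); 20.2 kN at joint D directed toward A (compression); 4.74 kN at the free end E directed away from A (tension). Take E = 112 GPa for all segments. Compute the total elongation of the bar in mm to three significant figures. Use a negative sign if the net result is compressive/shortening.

-1.19 mm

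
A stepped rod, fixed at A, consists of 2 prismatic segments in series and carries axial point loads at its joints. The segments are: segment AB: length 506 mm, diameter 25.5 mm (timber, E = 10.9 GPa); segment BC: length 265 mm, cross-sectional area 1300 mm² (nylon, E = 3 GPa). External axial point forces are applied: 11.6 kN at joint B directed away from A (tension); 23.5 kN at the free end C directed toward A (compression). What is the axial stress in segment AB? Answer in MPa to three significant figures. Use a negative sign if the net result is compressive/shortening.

Internal axial forces (sectioning from the free end, tension +): N_BC = -23.5 kN, N_AB = -11.9 kN.
A_AB = 510.7 mm².
σ_AB = N_AB/A_AB = -11900/510.7 = -23.3 MPa.

-23.3 MPa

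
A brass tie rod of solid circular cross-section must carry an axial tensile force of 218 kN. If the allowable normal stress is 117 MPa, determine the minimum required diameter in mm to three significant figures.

48.7 mm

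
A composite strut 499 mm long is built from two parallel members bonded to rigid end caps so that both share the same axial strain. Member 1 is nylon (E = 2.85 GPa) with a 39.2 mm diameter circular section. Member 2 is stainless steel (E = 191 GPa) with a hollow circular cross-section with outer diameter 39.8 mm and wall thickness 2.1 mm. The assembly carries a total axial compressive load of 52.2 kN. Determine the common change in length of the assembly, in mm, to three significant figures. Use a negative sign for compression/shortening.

-0.511 mm

A_1 = 1207 mm².
A_2 = 248.7 mm².
Equal strain + equilibrium ⇒ each member carries load in proportion to AE: A₁E₁ = 3440000 N, A₂E₂ = 47510000 N, ΣAE = 50950000 N.
δ = PL/ΣAE = -52200·499/50950000 = -0.5113 mm.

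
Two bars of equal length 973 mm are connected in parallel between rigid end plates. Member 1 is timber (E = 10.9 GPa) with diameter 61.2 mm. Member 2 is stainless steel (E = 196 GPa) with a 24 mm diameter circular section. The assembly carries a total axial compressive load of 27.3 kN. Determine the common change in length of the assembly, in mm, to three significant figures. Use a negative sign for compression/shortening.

-0.220 mm

A_1 = 2942 mm².
A_2 = 452.4 mm².
Equal strain + equilibrium ⇒ each member carries load in proportion to AE: A₁E₁ = 32060000 N, A₂E₂ = 88670000 N, ΣAE = 120700000 N.
δ = PL/ΣAE = -27300·973/120700000 = -0.22 mm.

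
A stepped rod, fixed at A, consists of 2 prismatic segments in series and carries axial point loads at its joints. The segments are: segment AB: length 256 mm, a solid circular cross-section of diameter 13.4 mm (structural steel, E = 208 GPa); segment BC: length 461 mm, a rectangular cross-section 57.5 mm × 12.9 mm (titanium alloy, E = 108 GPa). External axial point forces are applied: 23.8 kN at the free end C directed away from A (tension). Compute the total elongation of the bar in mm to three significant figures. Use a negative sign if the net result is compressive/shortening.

Internal axial forces (sectioning from the free end, tension +): N_BC = 23.8 kN, N_AB = 23.8 kN.
A_AB = 141 mm².
A_BC = 741.8 mm².
δ_AB = 23800·256/(141·208000) = 0.2077 mm
δ_BC = 23800·461/(741.8·108000) = 0.137 mm
δ = Σδ_i = 0.3447 mm.

0.345 mm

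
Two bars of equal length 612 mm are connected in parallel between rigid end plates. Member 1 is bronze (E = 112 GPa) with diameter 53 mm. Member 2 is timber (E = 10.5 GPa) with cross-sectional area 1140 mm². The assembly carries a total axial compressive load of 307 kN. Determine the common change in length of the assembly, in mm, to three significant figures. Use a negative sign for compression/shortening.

-0.725 mm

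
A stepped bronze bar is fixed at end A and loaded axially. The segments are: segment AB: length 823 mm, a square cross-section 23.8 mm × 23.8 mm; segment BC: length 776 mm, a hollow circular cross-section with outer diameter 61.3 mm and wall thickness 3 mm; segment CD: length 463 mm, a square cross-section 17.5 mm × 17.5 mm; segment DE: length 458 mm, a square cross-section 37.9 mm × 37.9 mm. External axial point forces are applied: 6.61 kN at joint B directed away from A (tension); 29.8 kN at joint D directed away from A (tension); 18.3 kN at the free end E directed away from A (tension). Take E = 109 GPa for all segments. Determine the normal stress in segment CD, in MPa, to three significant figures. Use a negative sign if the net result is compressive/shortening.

157 MPa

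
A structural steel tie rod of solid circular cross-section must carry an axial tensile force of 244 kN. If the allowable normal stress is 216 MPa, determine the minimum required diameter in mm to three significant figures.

37.9 mm

Required area A ≥ P/σ_allow = 244000/216 = 1130 mm².
For a solid circular section, d ≥ √(4A/π) = 37.92 mm.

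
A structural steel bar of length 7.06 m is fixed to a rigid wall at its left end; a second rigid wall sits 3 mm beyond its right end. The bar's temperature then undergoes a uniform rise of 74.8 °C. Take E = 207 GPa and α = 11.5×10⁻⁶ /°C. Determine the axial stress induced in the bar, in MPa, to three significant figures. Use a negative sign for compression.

Free thermal expansion αLΔT = 11.5e-6 · 7060 · 74.8 = 6.073 mm.
The walls engage after the gap closes; constrained expansion = 6.073 − 3 = 3.073 mm.
The walls impose strain ε = −(3.073)/7060 = -4.3527e-04; σ = Eε = 207000 · -4.3527e-04 = -90.1 MPa.

-90.1 MPa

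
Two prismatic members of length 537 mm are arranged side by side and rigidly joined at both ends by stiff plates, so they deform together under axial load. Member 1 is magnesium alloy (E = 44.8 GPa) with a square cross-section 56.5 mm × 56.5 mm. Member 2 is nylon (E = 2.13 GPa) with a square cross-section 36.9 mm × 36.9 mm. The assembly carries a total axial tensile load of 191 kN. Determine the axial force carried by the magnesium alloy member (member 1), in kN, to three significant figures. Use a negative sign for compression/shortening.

187 kN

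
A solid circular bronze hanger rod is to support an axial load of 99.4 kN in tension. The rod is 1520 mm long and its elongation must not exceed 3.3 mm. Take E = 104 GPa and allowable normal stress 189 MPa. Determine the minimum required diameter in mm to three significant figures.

25.9 mm

Required area A ≥ P/σ_allow = 99400/189 = 525.9 mm².
For a solid circular section, d ≥ √(4A/π) = 25.88 mm.
Elongation limit: A ≥ PL/(Eδ_allow) = 99400·1520/(104000·3.3) = 440.2 mm² ⇒ d ≥ 23.68 mm.
The stress limit governs.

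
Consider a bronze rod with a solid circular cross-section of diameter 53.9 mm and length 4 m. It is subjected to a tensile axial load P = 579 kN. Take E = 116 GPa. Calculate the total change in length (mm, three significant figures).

A = 2282 mm².
δ_mech = NL/(AE) = 579000·4000/(2282·116000) = 8.75 mm.

8.75 mm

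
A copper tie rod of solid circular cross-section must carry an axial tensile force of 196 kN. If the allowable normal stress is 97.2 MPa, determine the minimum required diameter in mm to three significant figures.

50.7 mm

Required area A ≥ P/σ_allow = 196000/97.2 = 2016 mm².
For a solid circular section, d ≥ √(4A/π) = 50.67 mm.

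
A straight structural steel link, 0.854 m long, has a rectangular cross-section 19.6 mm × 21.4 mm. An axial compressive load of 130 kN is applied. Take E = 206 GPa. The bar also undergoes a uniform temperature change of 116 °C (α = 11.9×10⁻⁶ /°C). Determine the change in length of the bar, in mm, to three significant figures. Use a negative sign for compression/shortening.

-0.106 mm

A = 419.4 mm².
δ_mech = NL/(AE) = -130000·854/(419.4·206000) = -1.285 mm.
δ_thermal = αLΔT = 11.9e-6·854·116 = 1.179 mm.
δ = δ_mech + δ_thermal = -0.106 mm.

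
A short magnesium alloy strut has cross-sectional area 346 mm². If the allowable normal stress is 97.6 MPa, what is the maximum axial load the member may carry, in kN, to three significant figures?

P_max = σ_allow · A = 97.6 · 346 = 33770 N = 33.77 kN.

33.8 kN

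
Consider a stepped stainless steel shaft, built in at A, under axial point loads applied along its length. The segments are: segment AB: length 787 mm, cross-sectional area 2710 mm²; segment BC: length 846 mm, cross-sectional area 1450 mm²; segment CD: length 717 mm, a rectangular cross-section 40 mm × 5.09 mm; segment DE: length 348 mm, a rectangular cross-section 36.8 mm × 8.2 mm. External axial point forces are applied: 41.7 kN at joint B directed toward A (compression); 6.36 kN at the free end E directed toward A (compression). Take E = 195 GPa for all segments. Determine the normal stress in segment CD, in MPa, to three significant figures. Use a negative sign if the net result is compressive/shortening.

-31.2 MPa

Internal axial forces (sectioning from the free end, tension +): N_DE = -6.36 kN, N_CD = -6.36 kN, N_BC = -6.36 kN, N_AB = -48.06 kN.
A_CD = 203.6 mm².
σ_CD = N_CD/A_CD = -6360/203.6 = -31.24 MPa.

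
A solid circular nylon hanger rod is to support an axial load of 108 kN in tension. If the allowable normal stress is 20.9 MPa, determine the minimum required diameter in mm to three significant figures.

Required area A ≥ P/σ_allow = 108000/20.9 = 5167 mm².
For a solid circular section, d ≥ √(4A/π) = 81.11 mm.

81.1 mm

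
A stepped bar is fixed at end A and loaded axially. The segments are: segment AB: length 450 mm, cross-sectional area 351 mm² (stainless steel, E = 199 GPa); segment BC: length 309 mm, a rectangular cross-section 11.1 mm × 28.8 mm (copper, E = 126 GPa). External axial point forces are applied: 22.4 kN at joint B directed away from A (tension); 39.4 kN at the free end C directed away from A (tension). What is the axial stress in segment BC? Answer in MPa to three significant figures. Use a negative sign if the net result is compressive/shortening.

123 MPa

Internal axial forces (sectioning from the free end, tension +): N_BC = 39.4 kN, N_AB = 61.8 kN.
A_BC = 319.7 mm².
σ_BC = N_BC/A_BC = 39400/319.7 = 123.2 MPa.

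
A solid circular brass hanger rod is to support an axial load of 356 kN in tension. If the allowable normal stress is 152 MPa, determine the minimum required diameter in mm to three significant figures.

54.6 mm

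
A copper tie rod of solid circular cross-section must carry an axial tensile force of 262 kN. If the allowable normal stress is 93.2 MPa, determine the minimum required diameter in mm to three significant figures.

Required area A ≥ P/σ_allow = 262000/93.2 = 2811 mm².
For a solid circular section, d ≥ √(4A/π) = 59.83 mm.

59.8 mm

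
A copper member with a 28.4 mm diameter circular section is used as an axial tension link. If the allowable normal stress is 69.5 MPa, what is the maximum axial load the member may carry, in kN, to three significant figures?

A = 633.5 mm².
P_max = σ_allow · A = 69.5 · 633.5 = 44030 N = 44.03 kN.

44.0 kN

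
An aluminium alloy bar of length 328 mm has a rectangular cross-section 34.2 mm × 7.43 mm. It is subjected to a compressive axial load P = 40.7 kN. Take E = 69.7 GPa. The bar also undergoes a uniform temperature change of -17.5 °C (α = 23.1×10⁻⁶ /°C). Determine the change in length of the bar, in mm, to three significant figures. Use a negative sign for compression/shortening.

-0.886 mm

A = 254.1 mm².
δ_mech = NL/(AE) = -40700·328/(254.1·69700) = -0.7537 mm.
δ_thermal = αLΔT = 23.1e-6·328·-17.5 = -0.1326 mm.
δ = δ_mech + δ_thermal = -0.8863 mm.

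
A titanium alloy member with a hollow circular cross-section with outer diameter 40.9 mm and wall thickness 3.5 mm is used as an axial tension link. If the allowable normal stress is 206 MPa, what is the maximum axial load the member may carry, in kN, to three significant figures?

A = 411.2 mm².
P_max = σ_allow · A = 206 · 411.2 = 84710 N = 84.71 kN.

84.7 kN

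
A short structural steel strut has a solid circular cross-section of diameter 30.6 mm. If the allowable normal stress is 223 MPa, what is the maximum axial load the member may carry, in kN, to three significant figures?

A = 735.4 mm².
P_max = σ_allow · A = 223 · 735.4 = 164000 N = 164 kN.

164 kN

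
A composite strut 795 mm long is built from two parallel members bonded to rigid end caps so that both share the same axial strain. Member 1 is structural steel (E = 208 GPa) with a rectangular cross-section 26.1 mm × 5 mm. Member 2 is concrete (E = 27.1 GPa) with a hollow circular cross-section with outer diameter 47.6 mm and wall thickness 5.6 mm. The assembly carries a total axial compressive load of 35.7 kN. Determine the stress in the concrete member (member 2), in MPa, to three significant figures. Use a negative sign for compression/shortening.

-20.5 MPa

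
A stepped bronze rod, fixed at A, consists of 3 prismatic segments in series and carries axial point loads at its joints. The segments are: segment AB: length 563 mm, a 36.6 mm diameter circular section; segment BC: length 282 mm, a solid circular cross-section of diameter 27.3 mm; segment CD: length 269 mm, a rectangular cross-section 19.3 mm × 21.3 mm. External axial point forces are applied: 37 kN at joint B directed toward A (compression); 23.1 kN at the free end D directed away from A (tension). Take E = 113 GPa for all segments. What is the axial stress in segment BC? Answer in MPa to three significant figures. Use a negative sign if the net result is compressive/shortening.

Internal axial forces (sectioning from the free end, tension +): N_CD = 23.1 kN, N_BC = 23.1 kN, N_AB = -13.9 kN.
A_BC = 585.3 mm².
σ_BC = N_BC/A_BC = 23100/585.3 = 39.46 MPa.

39.5 MPa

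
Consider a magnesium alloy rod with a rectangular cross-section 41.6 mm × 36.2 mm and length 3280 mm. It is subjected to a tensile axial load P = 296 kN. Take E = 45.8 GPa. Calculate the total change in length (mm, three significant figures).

14.1 mm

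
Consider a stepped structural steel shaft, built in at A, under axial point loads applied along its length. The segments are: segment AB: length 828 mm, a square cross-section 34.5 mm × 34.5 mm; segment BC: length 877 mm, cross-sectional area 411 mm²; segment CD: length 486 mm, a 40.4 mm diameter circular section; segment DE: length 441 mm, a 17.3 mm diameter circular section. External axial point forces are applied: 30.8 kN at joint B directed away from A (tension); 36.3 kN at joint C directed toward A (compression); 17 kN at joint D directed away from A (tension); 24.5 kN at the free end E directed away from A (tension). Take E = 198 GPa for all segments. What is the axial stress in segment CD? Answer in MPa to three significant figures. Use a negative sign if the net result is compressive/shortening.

Internal axial forces (sectioning from the free end, tension +): N_DE = 24.5 kN, N_CD = 41.5 kN, N_BC = 5.2 kN, N_AB = 36 kN.
A_CD = 1282 mm².
σ_CD = N_CD/A_CD = 41500/1282 = 32.37 MPa.

32.4 MPa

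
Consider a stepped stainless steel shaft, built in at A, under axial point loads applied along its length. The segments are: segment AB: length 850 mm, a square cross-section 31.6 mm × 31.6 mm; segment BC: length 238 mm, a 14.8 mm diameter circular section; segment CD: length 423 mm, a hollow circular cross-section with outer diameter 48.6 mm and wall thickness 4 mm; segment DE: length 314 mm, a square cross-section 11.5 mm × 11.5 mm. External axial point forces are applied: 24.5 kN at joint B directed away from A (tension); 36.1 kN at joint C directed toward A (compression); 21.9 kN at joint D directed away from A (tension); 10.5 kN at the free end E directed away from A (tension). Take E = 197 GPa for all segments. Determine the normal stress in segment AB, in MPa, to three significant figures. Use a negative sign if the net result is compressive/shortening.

20.8 MPa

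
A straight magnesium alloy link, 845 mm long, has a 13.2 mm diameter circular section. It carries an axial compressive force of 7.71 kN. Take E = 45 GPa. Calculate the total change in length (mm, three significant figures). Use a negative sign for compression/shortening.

-1.06 mm

A = 136.8 mm².
δ_mech = NL/(AE) = -7710·845/(136.8·45000) = -1.058 mm.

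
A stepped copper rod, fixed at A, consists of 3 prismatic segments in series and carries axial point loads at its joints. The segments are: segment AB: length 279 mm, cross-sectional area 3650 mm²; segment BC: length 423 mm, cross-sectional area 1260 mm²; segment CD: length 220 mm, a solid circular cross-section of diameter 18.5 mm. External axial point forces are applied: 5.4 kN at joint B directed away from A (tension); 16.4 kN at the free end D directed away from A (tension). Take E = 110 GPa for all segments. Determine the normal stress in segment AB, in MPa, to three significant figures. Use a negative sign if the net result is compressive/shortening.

Internal axial forces (sectioning from the free end, tension +): N_CD = 16.4 kN, N_BC = 16.4 kN, N_AB = 21.8 kN.
σ_AB = N_AB/A_AB = 21800/3650 = 5.973 MPa.

5.97 MPa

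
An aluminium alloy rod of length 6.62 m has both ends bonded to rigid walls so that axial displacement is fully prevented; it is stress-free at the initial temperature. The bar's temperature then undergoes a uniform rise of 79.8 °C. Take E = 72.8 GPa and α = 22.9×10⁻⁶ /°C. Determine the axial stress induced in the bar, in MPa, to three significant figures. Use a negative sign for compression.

-133 MPa

Free thermal expansion αLΔT = 22.9e-6 · 6620 · 79.8 = 12.1 mm.
The walls impose strain ε = −(12.1)/6620 = -1.8274e-03; σ = Eε = 72800 · -1.8274e-03 = -133 MPa.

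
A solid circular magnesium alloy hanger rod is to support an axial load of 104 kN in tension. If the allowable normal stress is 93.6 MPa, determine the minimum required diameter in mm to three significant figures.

Required area A ≥ P/σ_allow = 104000/93.6 = 1111 mm².
For a solid circular section, d ≥ √(4A/π) = 37.61 mm.

37.6 mm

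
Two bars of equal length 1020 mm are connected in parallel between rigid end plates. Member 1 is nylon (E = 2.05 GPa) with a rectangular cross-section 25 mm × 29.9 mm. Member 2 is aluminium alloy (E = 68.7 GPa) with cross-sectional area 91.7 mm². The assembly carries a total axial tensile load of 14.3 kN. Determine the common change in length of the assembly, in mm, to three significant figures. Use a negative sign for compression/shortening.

A_1 = 747.5 mm².
Equal strain + equilibrium ⇒ each member carries load in proportion to AE: A₁E₁ = 1532000 N, A₂E₂ = 6300000 N, ΣAE = 7832000 N.
δ = PL/ΣAE = 14300·1020/7832000 = 1.862 mm.

1.86 mm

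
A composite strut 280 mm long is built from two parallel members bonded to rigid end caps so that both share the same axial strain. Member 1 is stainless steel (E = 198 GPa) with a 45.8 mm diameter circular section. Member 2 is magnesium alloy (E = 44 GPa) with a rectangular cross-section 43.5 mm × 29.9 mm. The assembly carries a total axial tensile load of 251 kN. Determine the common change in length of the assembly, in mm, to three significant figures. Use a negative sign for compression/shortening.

0.183 mm

A_1 = 1647 mm².
A_2 = 1301 mm².
Equal strain + equilibrium ⇒ each member carries load in proportion to AE: A₁E₁ = 326200000 N, A₂E₂ = 57230000 N, ΣAE = 383400000 N.
δ = PL/ΣAE = 251000·280/383400000 = 0.1833 mm.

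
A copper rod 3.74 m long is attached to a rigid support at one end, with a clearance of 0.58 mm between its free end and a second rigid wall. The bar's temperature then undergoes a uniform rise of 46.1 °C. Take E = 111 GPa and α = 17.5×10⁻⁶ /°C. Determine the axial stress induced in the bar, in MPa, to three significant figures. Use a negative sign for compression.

-72.3 MPa

Free thermal expansion αLΔT = 17.5e-6 · 3740 · 46.1 = 3.017 mm.
The walls engage after the gap closes; constrained expansion = 3.017 − 0.58 = 2.437 mm.
The walls impose strain ε = −(2.437)/3740 = -6.5167e-04; σ = Eε = 111000 · -6.5167e-04 = -72.34 MPa.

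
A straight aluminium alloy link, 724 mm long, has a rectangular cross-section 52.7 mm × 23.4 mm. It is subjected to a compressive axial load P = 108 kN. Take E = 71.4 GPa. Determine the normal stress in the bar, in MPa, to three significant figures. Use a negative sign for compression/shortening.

-87.6 MPa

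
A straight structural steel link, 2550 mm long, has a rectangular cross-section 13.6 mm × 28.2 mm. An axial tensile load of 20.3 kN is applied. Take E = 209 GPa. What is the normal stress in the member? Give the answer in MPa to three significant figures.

52.9 MPa

A = 383.5 mm².
σ = N/A = 20300/383.5 = 52.93 MPa.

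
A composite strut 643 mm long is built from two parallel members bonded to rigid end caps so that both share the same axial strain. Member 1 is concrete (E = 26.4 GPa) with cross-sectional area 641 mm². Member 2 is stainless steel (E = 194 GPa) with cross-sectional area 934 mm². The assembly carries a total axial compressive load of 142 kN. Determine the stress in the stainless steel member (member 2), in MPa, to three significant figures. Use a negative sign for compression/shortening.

Equal strain + equilibrium ⇒ each member carries load in proportion to AE: A₁E₁ = 16920000 N, A₂E₂ = 181200000 N, ΣAE = 198100000 N.
σ₂ = P·E₂/ΣAE = -142000·194000/198100000 = -139 MPa.

-139 MPa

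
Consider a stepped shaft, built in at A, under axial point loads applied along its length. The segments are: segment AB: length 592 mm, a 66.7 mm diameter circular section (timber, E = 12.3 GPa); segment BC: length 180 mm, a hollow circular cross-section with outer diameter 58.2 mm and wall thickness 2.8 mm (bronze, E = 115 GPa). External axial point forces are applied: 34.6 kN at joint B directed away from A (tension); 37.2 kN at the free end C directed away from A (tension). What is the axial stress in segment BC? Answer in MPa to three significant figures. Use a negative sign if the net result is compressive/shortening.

Internal axial forces (sectioning from the free end, tension +): N_BC = 37.2 kN, N_AB = 71.8 kN.
A_BC = 487.3 mm².
σ_BC = N_BC/A_BC = 37200/487.3 = 76.34 MPa.

76.3 MPa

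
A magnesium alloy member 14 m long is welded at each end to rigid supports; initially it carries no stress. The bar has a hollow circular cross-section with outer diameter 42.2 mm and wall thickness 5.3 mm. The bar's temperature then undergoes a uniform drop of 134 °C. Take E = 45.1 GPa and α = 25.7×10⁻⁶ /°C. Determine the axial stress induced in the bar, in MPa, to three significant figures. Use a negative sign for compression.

155 MPa

Free thermal expansion αLΔT = 25.7e-6 · 14000 · -134 = -48.21 mm.
The walls impose strain ε = −(-48.21)/14000 = 3.4438e-03; σ = Eε = 45100 · 3.4438e-03 = 155.3 MPa.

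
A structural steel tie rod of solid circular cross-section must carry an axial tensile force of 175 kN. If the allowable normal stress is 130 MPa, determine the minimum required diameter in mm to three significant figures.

41.4 mm

Required area A ≥ P/σ_allow = 175000/130 = 1346 mm².
For a solid circular section, d ≥ √(4A/π) = 41.4 mm.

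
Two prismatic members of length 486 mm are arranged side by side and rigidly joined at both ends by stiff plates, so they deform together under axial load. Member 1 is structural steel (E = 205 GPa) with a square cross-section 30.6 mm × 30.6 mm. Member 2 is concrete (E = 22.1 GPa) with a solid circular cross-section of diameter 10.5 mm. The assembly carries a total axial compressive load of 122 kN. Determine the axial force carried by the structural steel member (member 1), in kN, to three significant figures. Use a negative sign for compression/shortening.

-121 kN

A_1 = 936.4 mm².
A_2 = 86.59 mm².
Equal strain + equilibrium ⇒ each member carries load in proportion to AE: A₁E₁ = 192000000 N, A₂E₂ = 1914000 N, ΣAE = 193900000 N.
F₁ = P·A₁E₁/ΣAE = -122000·192000000/193900000 = -120800 N.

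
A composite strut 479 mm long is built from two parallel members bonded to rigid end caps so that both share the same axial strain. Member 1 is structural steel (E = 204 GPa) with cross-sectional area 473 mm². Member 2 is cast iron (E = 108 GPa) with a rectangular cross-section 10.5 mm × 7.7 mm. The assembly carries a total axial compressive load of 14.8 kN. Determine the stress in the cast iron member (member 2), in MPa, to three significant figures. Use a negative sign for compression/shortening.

-15.2 MPa

A_2 = 80.85 mm².
Equal strain + equilibrium ⇒ each member carries load in proportion to AE: A₁E₁ = 96490000 N, A₂E₂ = 8732000 N, ΣAE = 105200000 N.
σ₂ = P·E₂/ΣAE = -14800·108000/105200000 = -15.19 MPa.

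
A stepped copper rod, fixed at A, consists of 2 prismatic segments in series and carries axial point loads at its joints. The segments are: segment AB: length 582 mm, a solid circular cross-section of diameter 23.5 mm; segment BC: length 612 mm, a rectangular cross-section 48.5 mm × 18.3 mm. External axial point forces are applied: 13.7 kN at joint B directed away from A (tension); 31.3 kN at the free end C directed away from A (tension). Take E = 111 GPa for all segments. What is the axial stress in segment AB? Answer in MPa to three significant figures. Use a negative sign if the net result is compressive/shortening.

104 MPa

Internal axial forces (sectioning from the free end, tension +): N_BC = 31.3 kN, N_AB = 45 kN.
A_AB = 433.7 mm².
σ_AB = N_AB/A_AB = 45000/433.7 = 103.7 MPa.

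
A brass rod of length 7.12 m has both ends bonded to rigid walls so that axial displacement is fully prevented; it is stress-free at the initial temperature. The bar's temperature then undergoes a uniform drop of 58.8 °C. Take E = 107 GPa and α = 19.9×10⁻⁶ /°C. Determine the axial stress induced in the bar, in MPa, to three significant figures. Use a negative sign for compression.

125 MPa

Free thermal expansion αLΔT = 19.9e-6 · 7120 · -58.8 = -8.331 mm.
The walls impose strain ε = −(-8.331)/7120 = 1.1701e-03; σ = Eε = 107000 · 1.1701e-03 = 125.2 MPa.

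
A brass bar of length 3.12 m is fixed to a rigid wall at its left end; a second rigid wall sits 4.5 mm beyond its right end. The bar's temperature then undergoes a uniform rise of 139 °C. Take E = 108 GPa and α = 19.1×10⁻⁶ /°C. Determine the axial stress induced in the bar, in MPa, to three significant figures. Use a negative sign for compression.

Free thermal expansion αLΔT = 19.1e-6 · 3120 · 139 = 8.283 mm.
The walls engage after the gap closes; constrained expansion = 8.283 − 4.5 = 3.783 mm.
The walls impose strain ε = −(3.783)/3120 = -1.2126e-03; σ = Eε = 108000 · -1.2126e-03 = -131 MPa.

-131 MPa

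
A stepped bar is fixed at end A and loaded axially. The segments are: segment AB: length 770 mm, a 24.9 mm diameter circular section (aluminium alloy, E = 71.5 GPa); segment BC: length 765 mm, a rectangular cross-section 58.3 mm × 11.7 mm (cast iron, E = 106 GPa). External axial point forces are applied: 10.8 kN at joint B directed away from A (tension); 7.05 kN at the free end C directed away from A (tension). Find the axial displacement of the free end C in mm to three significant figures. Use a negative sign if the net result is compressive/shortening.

0.469 mm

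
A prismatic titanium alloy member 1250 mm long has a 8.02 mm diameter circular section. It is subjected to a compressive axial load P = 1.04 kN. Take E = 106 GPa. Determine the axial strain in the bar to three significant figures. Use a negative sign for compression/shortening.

-1.94e-04

A = 50.52 mm².
σ = N/A = -20.59 MPa; ε = σ/E = -20.59/106000 = -1.942e-04.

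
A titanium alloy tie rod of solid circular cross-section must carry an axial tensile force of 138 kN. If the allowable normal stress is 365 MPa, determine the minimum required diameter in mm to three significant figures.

Required area A ≥ P/σ_allow = 138000/365 = 378.1 mm².
For a solid circular section, d ≥ √(4A/π) = 21.94 mm.

21.9 mm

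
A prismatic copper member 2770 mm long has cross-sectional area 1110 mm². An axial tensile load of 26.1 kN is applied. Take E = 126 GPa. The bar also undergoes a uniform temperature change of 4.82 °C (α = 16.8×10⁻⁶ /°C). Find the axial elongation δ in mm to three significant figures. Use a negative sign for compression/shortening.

0.741 mm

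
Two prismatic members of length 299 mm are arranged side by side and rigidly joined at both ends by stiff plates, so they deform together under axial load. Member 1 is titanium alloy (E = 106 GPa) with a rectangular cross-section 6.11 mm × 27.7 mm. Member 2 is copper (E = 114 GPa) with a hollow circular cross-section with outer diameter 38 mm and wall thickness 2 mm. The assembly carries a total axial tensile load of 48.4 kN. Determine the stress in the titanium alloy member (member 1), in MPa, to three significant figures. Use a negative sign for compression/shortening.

A_1 = 169.2 mm².
A_2 = 226.2 mm².
Equal strain + equilibrium ⇒ each member carries load in proportion to AE: A₁E₁ = 17940000 N, A₂E₂ = 25790000 N, ΣAE = 43730000 N.
σ₁ = P·E₁/ΣAE = 48400·106000/43730000 = 117.3 MPa.

117 MPa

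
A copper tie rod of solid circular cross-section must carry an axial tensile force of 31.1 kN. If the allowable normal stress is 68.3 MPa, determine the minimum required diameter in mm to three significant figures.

24.1 mm

Required area A ≥ P/σ_allow = 31100/68.3 = 455.3 mm².
For a solid circular section, d ≥ √(4A/π) = 24.08 mm.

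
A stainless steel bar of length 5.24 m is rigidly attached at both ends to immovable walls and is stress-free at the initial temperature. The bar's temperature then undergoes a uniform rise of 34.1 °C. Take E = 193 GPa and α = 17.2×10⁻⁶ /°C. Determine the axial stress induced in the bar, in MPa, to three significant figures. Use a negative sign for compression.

-113 MPa

Free thermal expansion αLΔT = 17.2e-6 · 5240 · 34.1 = 3.073 mm.
The walls impose strain ε = −(3.073)/5240 = -5.8652e-04; σ = Eε = 193000 · -5.8652e-04 = -113.2 MPa.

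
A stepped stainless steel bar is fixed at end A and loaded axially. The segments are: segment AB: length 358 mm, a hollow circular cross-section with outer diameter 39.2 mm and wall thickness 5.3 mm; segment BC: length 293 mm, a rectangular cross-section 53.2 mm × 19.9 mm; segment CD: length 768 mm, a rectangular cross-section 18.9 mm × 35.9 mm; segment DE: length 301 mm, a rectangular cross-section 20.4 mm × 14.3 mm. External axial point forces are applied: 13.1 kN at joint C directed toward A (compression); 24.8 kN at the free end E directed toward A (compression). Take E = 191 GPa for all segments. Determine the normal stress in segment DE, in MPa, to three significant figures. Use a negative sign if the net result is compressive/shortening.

-85.0 MPa

Internal axial forces (sectioning from the free end, tension +): N_DE = -24.8 kN, N_CD = -24.8 kN, N_BC = -37.9 kN, N_AB = -37.9 kN.
A_DE = 291.7 mm².
σ_DE = N_DE/A_DE = -24800/291.7 = -85.01 MPa.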